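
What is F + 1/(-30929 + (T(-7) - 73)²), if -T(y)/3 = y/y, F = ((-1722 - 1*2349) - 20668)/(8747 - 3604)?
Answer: -622265210/129361879 ≈ -4.8103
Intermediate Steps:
F = -24739/5143 (F = ((-1722 - 2349) - 20668)/5143 = (-4071 - 20668)*(1/5143) = -24739*1/5143 = -24739/5143 ≈ -4.8102)
T(y) = -3 (T(y) = -3*y/y = -3*1 = -3)
F + 1/(-30929 + (T(-7) - 73)²) = -24739/5143 + 1/(-30929 + (-3 - 73)²) = -24739/5143 + 1/(-30929 + (-76)²) = -24739/5143 + 1/(-30929 + 5776) = -24739/5143 + 1/(-25153) = -24739/5143 - 1/25153 = -622265210/129361879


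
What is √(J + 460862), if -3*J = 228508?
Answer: √3462234/3 ≈ 620.24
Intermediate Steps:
J = -228508/3 (J = -⅓*228508 = -228508/3 ≈ -76169.)
√(J + 460862) = √(-228508/3 + 460862) = √(1154078/3) = √3462234/3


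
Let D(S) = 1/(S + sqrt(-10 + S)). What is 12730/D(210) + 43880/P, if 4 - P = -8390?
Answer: 11219862040/4197 + 127300*sqrt(2) ≈ 2.8533e+6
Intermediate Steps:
P = 8394 (P = 4 - 1*(-8390) = 4 + 8390 = 8394)
12730/D(210) + 43880/P = 12730/(1/(210 + sqrt(-10 + 210))) + 43880/8394 = 12730/(1/(210 + sqrt(200))) + 43880*(1/8394) = 12730/(1/(210 + 10*sqrt(2))) + 21940/4197 = 12730*(210 + 10*sqrt(2)) + 21940/4197 = (2673300 + 127300*sqrt(2)) + 21940/4197 = 11219862040/4197 + 127300*sqrt(2)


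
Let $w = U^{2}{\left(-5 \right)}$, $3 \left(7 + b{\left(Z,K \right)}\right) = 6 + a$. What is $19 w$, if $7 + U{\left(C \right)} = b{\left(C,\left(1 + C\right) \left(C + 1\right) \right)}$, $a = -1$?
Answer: $\frac{26011}{9} \approx 2890.1$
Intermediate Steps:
$b{\left(Z,K \right)} = - \frac{16}{3}$ ($b{\left(Z,K \right)} = -7 + \frac{6 - 1}{3} = -7 + \frac{1}{3} \cdot 5 = -7 + \frac{5}{3} = - \frac{16}{3}$)
$U{\left(C \right)} = - \frac{37}{3}$ ($U{\left(C \right)} = -7 - \frac{16}{3} = - \frac{37}{3}$)
$w = \frac{1369}{9}$ ($w = \left(- \frac{37}{3}\right)^{2} = \frac{1369}{9} \approx 152.11$)
$19 w = 19 \cdot \frac{1369}{9} = \frac{26011}{9}$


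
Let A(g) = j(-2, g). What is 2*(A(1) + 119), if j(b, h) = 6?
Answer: 250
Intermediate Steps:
A(g) = 6
2*(A(1) + 119) = 2*(6 + 119) = 2*125 = 250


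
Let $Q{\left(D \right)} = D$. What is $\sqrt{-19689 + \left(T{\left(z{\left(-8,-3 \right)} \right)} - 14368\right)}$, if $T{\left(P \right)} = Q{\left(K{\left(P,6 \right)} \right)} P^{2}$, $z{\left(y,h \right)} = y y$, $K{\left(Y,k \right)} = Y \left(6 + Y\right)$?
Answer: $\sqrt{18316023} \approx 4279.7$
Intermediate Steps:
$z{\left(y,h \right)} = y^{2}$
$T{\left(P \right)} = P^{3} \left(6 + P\right)$ ($T{\left(P \right)} = P \left(6 + P\right) P^{2} = P^{3} \left(6 + P\right)$)
$\sqrt{-19689 + \left(T{\left(z{\left(-8,-3 \right)} \right)} - 14368\right)} = \sqrt{-19689 - \left(14368 - \left(\left(-8\right)^{2}\right)^{3} \left(6 + \left(-8\right)^{2}\right)\right)} = \sqrt{-19689 - \left(14368 - 64^{3} \left(6 + 64\right)\right)} = \sqrt{-19689 + \left(262144 \cdot 70 - 14368\right)} = \sqrt{-19689 + \left(18350080 - 14368\right)} = \sqrt{-19689 + 18335712} = \sqrt{18316023}$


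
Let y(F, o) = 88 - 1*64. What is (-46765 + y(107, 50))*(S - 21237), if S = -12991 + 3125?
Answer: 1453785323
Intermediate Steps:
S = -9866
y(F, o) = 24 (y(F, o) = 88 - 64 = 24)
(-46765 + y(107, 50))*(S - 21237) = (-46765 + 24)*(-9866 - 21237) = -46741*(-31103) = 1453785323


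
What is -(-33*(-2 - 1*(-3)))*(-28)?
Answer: -924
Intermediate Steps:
-(-33*(-2 - 1*(-3)))*(-28) = -(-33*(-2 + 3))*(-28) = -(-33*1)*(-28) = -(-33)*(-28) = -1*924 = -924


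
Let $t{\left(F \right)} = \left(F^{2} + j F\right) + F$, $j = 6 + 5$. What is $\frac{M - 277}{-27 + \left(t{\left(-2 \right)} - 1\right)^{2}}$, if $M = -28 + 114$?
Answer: $- \frac{191}{414} \approx -0.46135$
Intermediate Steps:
$M = 86$
$j = 11$
$t{\left(F \right)} = F^{2} + 12 F$ ($t{\left(F \right)} = \left(F^{2} + 11 F\right) + F = F^{2} + 12 F$)
$\frac{M - 277}{-27 + \left(t{\left(-2 \right)} - 1\right)^{2}} = \frac{86 - 277}{-27 + \left(- 2 \left(12 - 2\right) - 1\right)^{2}} = - \frac{191}{-27 + \left(\left(-2\right) 10 - 1\right)^{2}} = - \frac{191}{-27 + \left(-20 - 1\right)^{2}} = - \frac{191}{-27 + \left(-21\right)^{2}} = - \frac{191}{-27 + 441} = - \frac{191}{414}$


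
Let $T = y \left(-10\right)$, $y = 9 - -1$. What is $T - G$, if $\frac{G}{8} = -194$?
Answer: $1452$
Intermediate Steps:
$y = 10$ ($y = 9 + 1 = 10$)
$G = -1552$ ($G = 8 \left(-194\right) = -1552$)
$T = -100$ ($T = 10 \left(-10\right) = -100$)
$T - G = -100 - -1552 = -100 + 1552 = 1452$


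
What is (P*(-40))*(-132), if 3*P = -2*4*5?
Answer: -70400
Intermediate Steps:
P = -40/3 (P = (-2*4*5)/3 = (-8*5)/3 = (⅓)*(-40) = -40/3 ≈ -13.333)
(P*(-40))*(-132) = -40/3*(-40)*(-132) = (1600/3)*(-132) = -70400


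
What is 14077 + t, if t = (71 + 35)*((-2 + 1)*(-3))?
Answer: 14395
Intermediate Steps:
t = 318 (t = 106*(-1*(-3)) = 106*3 = 318)
14077 + t = 14077 + 318 = 14395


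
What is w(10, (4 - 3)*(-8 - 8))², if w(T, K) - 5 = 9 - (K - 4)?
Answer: 1156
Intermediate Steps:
w(T, K) = 18 - K (w(T, K) = 5 + (9 - (K - 4)) = 5 + (9 - (-4 + K)) = 5 + (9 + (4 - K)) = 5 + (13 - K) = 18 - K)
w(10, (4 - 3)*(-8 - 8))² = (18 - (4 - 3)*(-8 - 8))² = (18 - (-16))² = (18 - 1*(-16))² = (18 + 16)² = 34² = 1156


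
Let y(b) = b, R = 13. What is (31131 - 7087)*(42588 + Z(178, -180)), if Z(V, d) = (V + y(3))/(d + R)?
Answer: 171001288660/167 ≈ 1.0240e+9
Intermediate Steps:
Z(V, d) = (3 + V)/(13 + d) (Z(V, d) = (V + 3)/(d + 13) = (3 + V)/(13 + d))
(31131 - 7087)*(42588 + Z(178, -180)) = (31131 - 7087)*(42588 + (3 + 178)/(13 - 180)) = 24044*(42588 + 181/(-167)) = 24044*(42588 - 1/167*181) = 24044*(42588 - 181/167) = 24044*(7112015/167) = 171001288660/167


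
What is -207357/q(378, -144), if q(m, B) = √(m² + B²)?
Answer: -69119*√505/3030 ≈ -512.63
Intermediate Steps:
q(m, B) = √(B² + m²)
-207357/q(378, -144) = -207357/√((-144)² + 378²) = -207357/√(20736 + 142884) = -207357*√505/9090 = -69119*√505/3030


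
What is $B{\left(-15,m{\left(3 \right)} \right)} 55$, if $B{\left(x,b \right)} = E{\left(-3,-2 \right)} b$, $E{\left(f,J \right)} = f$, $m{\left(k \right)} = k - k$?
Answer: $0$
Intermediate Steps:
$m{\left(k \right)} = 0$
$B{\left(x,b \right)} = - 3 b$
$B{\left(-15,m{\left(3 \right)} \right)} 55 = \left(-3\right) 0 \cdot 55 = 0 \cdot 55 = 0$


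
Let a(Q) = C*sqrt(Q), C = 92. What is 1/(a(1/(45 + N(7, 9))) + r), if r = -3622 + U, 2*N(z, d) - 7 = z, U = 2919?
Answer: -9139/6422601 - 46*sqrt(13)/6422601 ≈ -0.0014488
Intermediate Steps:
N(z, d) = 7/2 + z/2
a(Q) = 92*sqrt(Q)
r = -703 (r = -3622 + 2919 = -703)
1/(a(1/(45 + N(7, 9))) + r) = 1/(92*sqrt(1/(45 + (7/2 + (1/2)*7))) - 703) = 1/(92*sqrt(1/(45 + (7/2 + 7/2))) - 703) = 1/(92*sqrt(1/(45 + 7)) - 703) = 1/(92*sqrt(1/52) - 703) = 1/(92*(sqrt(13)/26) - 703) = 1/(46*sqrt(13)/13 - 703) = 1/(-703 + 46*sqrt(13)/13)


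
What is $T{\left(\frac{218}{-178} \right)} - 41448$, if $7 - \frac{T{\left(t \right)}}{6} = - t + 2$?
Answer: $- \frac{3686856}{89} \approx -41425.0$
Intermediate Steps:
$T{\left(t \right)} = 30 + 6 t$ ($T{\left(t \right)} = 42 - 6 \left(- t + 2\right) = 42 - 6 \left(2 - t\right) = 42 + \left(-12 + 6 t\right) = 30 + 6 t$)
$T{\left(\frac{218}{-178} \right)} - 41448 = \left(30 + 6 \frac{218}{-178}\right) - 41448 = \left(30 + 6 \cdot 218 \left(- \frac{1}{178}\right)\right) - 41448 = \left(30 + 6 \left(- \frac{109}{89}\right)\right) - 41448 = \left(30 - \frac{654}{89}\right) - 41448 = \frac{2016}{89} - 41448 = - \frac{3686856}{89}$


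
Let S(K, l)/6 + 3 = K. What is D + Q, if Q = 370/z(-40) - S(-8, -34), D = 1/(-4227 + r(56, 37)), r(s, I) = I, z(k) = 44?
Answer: 1714752/23045 ≈ 74.409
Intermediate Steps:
S(K, l) = -18 + 6*K
D = -1/4190 (D = 1/(-4227 + 37) = 1/(-4190) = -1/4190 ≈ -0.00023866)
Q = 1637/22 (Q = 370/44 - (-18 + 6*(-8)) = 370*(1/44) - (-18 - 48) = 185/22 - 1*(-66) = 185/22 + 66 = 1637/22 ≈ 74.409)
D + Q = -1/4190 + 1637/22 = 1714752/23045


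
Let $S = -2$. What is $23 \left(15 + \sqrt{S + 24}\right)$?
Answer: $345 + 23 \sqrt{22} \approx 452.88$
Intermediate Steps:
$23 \left(15 + \sqrt{S + 24}\right) = 23 \left(15 + \sqrt{-2 + 24}\right) = 23 \left(15 + \sqrt{22}\right) = 345 + 23 \sqrt{22}$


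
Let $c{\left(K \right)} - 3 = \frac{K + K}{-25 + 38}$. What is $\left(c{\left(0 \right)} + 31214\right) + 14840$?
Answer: $46057$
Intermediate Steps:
$c{\left(K \right)} = 3 + \frac{2 K}{13}$ ($c{\left(K \right)} = 3 + \frac{K + K}{-25 + 38} = 3 + \frac{2 K}{13}$)
$\left(c{\left(0 \right)} + 31214\right) + 14840 = \left(\left(3 + \frac{2}{13} \cdot 0\right) + 31214\right) + 14840 = \left(\left(3 + 0\right) + 31214\right) + 14840 = \left(3 + 31214\right) + 14840 = 31217 + 14840 = 46057$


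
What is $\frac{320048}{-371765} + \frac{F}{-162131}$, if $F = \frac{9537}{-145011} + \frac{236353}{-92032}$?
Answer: $- \frac{230829619763078387707}{268134757946799122560} \approx -0.86087$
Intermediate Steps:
$F = - \frac{11717164689}{4448550784}$ ($F = 9537 \left(- \frac{1}{145011}\right) + 236353 \left(- \frac{1}{92032}\right) = - \frac{3179}{48337} - \frac{236353}{92032} = - \frac{11717164689}{4448550784} \approx -2.6339$)
$\frac{320048}{-371765} + \frac{F}{-162131} = \frac{320048}{-371765} - \frac{11717164689}{4448550784 \left(-162131\right)} = 320048 \left(- \frac{1}{371765}\right) - - \frac{11717164689}{721247987160704} = - \frac{320048}{371765} + \frac{11717164689}{721247987160704} = - \frac{230829619763078387707}{268134757946799122560}$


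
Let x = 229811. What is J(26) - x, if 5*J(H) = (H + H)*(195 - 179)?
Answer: -1148223/5 ≈ -2.2964e+5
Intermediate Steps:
J(H) = 32*H/5 (J(H) = ((H + H)*(195 - 179))/5 = ((2*H)*16)/5 = (32*H)/5 = 32*H/5)
J(26) - x = (32/5)*26 - 1*229811 = 832/5 - 229811 = -1148223/5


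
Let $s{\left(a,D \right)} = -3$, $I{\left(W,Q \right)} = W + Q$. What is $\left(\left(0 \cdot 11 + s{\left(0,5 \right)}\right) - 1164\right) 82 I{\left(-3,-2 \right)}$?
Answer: $478470$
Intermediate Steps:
$I{\left(W,Q \right)} = Q + W$
$\left(\left(0 \cdot 11 + s{\left(0,5 \right)}\right) - 1164\right) 82 I{\left(-3,-2 \right)} = \left(\left(0 \cdot 11 - 3\right) - 1164\right) 82 \left(-2 - 3\right) = \left(\left(0 - 3\right) - 1164\right) 82 \left(-5\right) = \left(-3 - 1164\right) \left(-410\right) = \left(-1167\right) \left(-410\right) = 478470$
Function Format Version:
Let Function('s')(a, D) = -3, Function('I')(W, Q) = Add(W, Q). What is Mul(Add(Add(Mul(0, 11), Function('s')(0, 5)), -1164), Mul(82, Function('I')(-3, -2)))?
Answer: 478470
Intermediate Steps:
Function('I')(W, Q) = Add(Q, W)
Mul(Add(Add(Mul(0, 11), Function('s')(0, 5)), -1164), Mul(82, Function('I')(-3, -2))) = Mul(Add(Add(Mul(0, 11), -3), -1164), Mul(82, Add(-2, -3))) = Mul(Add(Add(0, -3), -1164), Mul(82, -5)) = Mul(Add(-3, -1164), -410) = Mul(-1167, -410) = 478470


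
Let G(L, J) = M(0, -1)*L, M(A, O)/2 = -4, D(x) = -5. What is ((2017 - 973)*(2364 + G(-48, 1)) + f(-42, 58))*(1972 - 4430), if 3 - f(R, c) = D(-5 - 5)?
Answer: -7051805360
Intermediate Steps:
M(A, O) = -8 (M(A, O) = 2*(-4) = -8)
f(R, c) = 8 (f(R, c) = 3 - 1*(-5) = 3 + 5 = 8)
G(L, J) = -8*L
((2017 - 973)*(2364 + G(-48, 1)) + f(-42, 58))*(1972 - 4430) = ((2017 - 973)*(2364 - 8*(-48)) + 8)*(1972 - 4430) = (1044*(2364 + 384) + 8)*(-2458) = (1044*2748 + 8)*(-2458) = (2868912 + 8)*(-2458) = 2868920*(-2458) = -7051805360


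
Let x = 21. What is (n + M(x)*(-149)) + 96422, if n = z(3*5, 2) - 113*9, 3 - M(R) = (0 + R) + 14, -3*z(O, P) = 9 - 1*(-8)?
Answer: 300502/3 ≈ 1.0017e+5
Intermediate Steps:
z(O, P) = -17/3 (z(O, P) = -(9 - 1*(-8))/3 = -(9 + 8)/3 = -⅓*17 = -17/3)
M(R) = -11 - R (M(R) = 3 - ((0 + R) + 14) = 3 - (R + 14) = 3 - (14 + R) = 3 + (-14 - R) = -11 - R)
n = -3068/3 (n = -17/3 - 113*9 = -17/3 - 1017 = -3068/3 ≈ -1022.7)
(n + M(x)*(-149)) + 96422 = (-3068/3 + (-11 - 1*21)*(-149)) + 96422 = (-3068/3 + (-11 - 21)*(-149)) + 96422 = (-3068/3 - 32*(-149)) + 96422 = (-3068/3 + 4768) + 96422 = 11236/3 + 96422 = 300502/3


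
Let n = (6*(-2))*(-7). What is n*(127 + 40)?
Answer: 14028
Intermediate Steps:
n = 84 (n = -12*(-7) = 84)
n*(127 + 40) = 84*(127 + 40) = 84*167 = 14028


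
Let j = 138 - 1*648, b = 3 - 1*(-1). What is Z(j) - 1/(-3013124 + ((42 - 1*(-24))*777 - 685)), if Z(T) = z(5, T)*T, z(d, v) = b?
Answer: -6043555079/2962527 ≈ -2040.0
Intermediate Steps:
b = 4 (b = 3 + 1 = 4)
z(d, v) = 4
j = -510 (j = 138 - 648 = -510)
Z(T) = 4*T
Z(j) - 1/(-3013124 + ((42 - 1*(-24))*777 - 685)) = 4*(-510) - 1/(-3013124 + ((42 - 1*(-24))*777 - 685)) = -2040 - 1/(-3013124 + ((42 + 24)*777 - 685)) = -2040 - 1/(-3013124 + (66*777 - 685)) = -2040 - 1/(-3013124 + (51282 - 685)) = -2040 - 1/(-3013124 + 50597) = -2040 - 1/(-2962527) = -2040 - 1*(-1/2962527) = -2040 + 1/2962527 = -6043555079/2962527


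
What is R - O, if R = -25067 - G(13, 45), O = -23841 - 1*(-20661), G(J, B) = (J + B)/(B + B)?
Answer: -984944/45 ≈ -21888.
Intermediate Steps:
G(J, B) = (B + J)/(2*B) (G(J, B) = (B + J)/((2*B)) = (B + J)*(1/(2*B)) = (B + J)/(2*B))
O = -3180 (O = -23841 + 20661 = -3180)
R = -1128044/45 (R = -25067 - (45 + 13)/(2*45) = -25067 - 58/(2*45) = -25067 - 1*29/45 = -25067 - 29/45 = -1128044/45 ≈ -25068.)
R - O = -1128044/45 - 1*(-3180) = -1128044/45 + 3180 = -984944/45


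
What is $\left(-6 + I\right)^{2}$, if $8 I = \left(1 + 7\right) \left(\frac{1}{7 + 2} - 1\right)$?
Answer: $\frac{3844}{81} \approx 47.457$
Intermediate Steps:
$I = - \frac{8}{9}$ ($I = \frac{\left(1 + 7\right) \left(\frac{1}{7 + 2} - 1\right)}{8} = \frac{8 \left(\frac{1}{9} - 1\right)}{8} = \frac{8 \left(- \frac{8}{9}\right)}{8} = \frac{1}{8} \left(- \frac{64}{9}\right) = - \frac{8}{9} \approx -0.88889$)
$\left(-6 + I\right)^{2} = \left(-6 - \frac{8}{9}\right)^{2} = \left(- \frac{62}{9}\right)^{2} = \frac{3844}{81}$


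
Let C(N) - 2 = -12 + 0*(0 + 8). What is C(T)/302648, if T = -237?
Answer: -5/151324 ≈ -3.3042e-5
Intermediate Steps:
C(N) = -10 (C(N) = 2 + (-12 + 0*(0 + 8)) = 2 + (-12 + 0*8) = 2 + (-12 + 0) = 2 - 12 = -10)
C(T)/302648 = -10/302648 = -10*1/302648 = -5/151324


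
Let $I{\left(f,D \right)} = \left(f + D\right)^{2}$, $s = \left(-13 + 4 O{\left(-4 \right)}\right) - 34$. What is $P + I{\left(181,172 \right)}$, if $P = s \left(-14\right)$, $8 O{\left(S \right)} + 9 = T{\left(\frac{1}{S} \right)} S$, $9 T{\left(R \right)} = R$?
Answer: $\frac{1127963}{9} \approx 1.2533 \cdot 10^{5}$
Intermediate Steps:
$T{\left(R \right)} = \frac{R}{9}$
$O{\left(S \right)} = - \frac{10}{9}$ ($O{\left(S \right)} = - \frac{9}{8} + \frac{\frac{1}{9 S} S}{8} = - \frac{9}{8} + \frac{1}{8} \cdot \frac{1}{9} = - \frac{9}{8} + \frac{1}{72} = - \frac{10}{9}$)
$s = - \frac{463}{9}$ ($s = \left(-13 + 4 \left(- \frac{10}{9}\right)\right) - 34 = \left(-13 - \frac{40}{9}\right) - 34 = - \frac{157}{9} - 34 = - \frac{463}{9} \approx -51.444$)
$P = \frac{6482}{9}$ ($P = \left(- \frac{463}{9}\right) \left(-14\right) = \frac{6482}{9} \approx 720.22$)
$I{\left(f,D \right)} = \left(D + f\right)^{2}$
$P + I{\left(181,172 \right)} = \frac{6482}{9} + \left(172 + 181\right)^{2} = \frac{6482}{9} + 353^{2} = \frac{6482}{9} + 124609 = \frac{1127963}{9}$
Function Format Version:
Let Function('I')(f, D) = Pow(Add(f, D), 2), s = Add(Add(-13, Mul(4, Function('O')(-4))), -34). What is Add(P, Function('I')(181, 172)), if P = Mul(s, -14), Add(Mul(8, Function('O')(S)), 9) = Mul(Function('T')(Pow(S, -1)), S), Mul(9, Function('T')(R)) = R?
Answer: Rational(1127963, 9) ≈ 1.2533e+5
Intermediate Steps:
Function('T')(R) = Mul(Rational(1, 9), R)
Function('O')(S) = Rational(-10, 9) (Function('O')(S) = Add(Rational(-9, 8), Mul(Rational(1, 8), Mul(Mul(Rational(1, 9), Pow(S, -1)), S))) = Add(Rational(-9, 8), Mul(Rational(1, 8), Rational(1, 9))) = Add(Rational(-9, 8), Rational(1, 72)) = Rational(-10, 9))
s = Rational(-463, 9) (s = Add(Add(-13, Mul(4, Rational(-10, 9))), -34) = Add(Add(-13, Rational(-40, 9)), -34) = Add(Rational(-157, 9), -34) = Rational(-463, 9) ≈ -51.444)
P = Rational(6482, 9) (P = Mul(Rational(-463, 9), -14) = Rational(6482, 9) ≈ 720.22)
Function('I')(f, D) = Pow(Add(D, f), 2)
Add(P, Function('I')(181, 172)) = Add(Rational(6482, 9), Pow(Add(172, 181), 2)) = Add(Rational(6482, 9), Pow(353, 2)) = Add(Rational(6482, 9), 124609) = Rational(1127963, 9)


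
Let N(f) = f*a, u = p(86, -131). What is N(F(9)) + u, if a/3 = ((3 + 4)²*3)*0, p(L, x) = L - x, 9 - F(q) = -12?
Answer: 217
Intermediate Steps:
F(q) = 21 (F(q) = 9 - 1*(-12) = 9 + 12 = 21)
u = 217 (u = 86 - 1*(-131) = 86 + 131 = 217)
a = 0 (a = 3*(((3 + 4)²*3)*0) = 3*((7²*3)*0) = 3*((49*3)*0) = 3*(147*0) = 3*0 = 0)
N(f) = 0 (N(f) = f*0 = 0)
N(F(9)) + u = 0 + 217 = 217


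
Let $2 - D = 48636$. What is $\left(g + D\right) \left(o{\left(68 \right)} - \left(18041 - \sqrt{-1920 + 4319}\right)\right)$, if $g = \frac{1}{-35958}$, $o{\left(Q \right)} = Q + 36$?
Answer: $\frac{10455963829167}{11986} - \frac{1748781373 \sqrt{2399}}{35958} \approx 8.6997 \cdot 10^{8}$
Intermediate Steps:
$o{\left(Q \right)} = 36 + Q$
$D = -48634$ ($D = 2 - 48636 = -48634$)
$g = - \frac{1}{35958} \approx -2.781 \cdot 10^{-5}$
$\left(g + D\right) \left(o{\left(68 \right)} - \left(18041 - \sqrt{-1920 + 4319}\right)\right) = \left(- \frac{1}{35958} - 48634\right) \left(\left(36 + 68\right) - \left(18041 - \sqrt{-1920 + 4319}\right)\right) = - \frac{1748781373 \left(104 - \left(18041 - \sqrt{2399}\right)\right)}{35958} = - \frac{1748781373 \left(-17937 + \sqrt{2399}\right)}{35958} = \frac{10455963829167}{11986} - \frac{1748781373 \sqrt{2399}}{35958}$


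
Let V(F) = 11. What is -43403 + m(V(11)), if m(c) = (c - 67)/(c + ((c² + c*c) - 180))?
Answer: -3168475/73 ≈ -43404.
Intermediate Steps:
m(c) = (-67 + c)/(-180 + c + 2*c²) (m(c) = (-67 + c)/(c + ((c² + c²) - 180)) = (-67 + c)/(c + (2*c² - 180)) = (-67 + c)/(c + (-180 + 2*c²)) = (-67 + c)/(-180 + c + 2*c²))
-43403 + m(V(11)) = -43403 + (-67 + 11)/(-180 + 11 + 2*11²) = -43403 - 56/(-180 + 11 + 2*121) = -43403 - 56/(-180 + 11 + 242) = -43403 - 56/73 = -3168475/73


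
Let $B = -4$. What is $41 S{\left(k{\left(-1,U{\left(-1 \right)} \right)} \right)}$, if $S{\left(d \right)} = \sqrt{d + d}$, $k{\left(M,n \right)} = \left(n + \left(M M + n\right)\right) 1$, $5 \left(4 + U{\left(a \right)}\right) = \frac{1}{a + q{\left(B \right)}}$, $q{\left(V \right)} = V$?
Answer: $\frac{41 i \sqrt{354}}{5} \approx 154.28 i$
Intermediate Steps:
$U{\left(a \right)} = -4 + \frac{1}{5 \left(-4 + a\right)}$ ($U{\left(a \right)} = -4 + \frac{1}{5 \left(a - 4\right)} = -4 + \frac{1}{5 \left(-4 + a\right)}$)
$k{\left(M,n \right)} = M^{2} + 2 n$ ($k{\left(M,n \right)} = \left(n + \left(M^{2} + n\right)\right) 1 = \left(n + \left(n + M^{2}\right)\right) 1 = \left(M^{2} + 2 n\right) 1 = M^{2} + 2 n$)
$S{\left(d \right)} = \sqrt{2} \sqrt{d}$ ($S{\left(d \right)} = \sqrt{2 d} = \sqrt{2} \sqrt{d}$)
$41 S{\left(k{\left(-1,U{\left(-1 \right)} \right)} \right)} = 41 \sqrt{2} \sqrt{\left(-1\right)^{2} + 2 \frac{81 - -20}{5 \left(-4 - 1\right)}} = 41 \sqrt{2} \sqrt{1 + 2 \frac{81 + 20}{5 \left(-5\right)}} = 41 \sqrt{2} \sqrt{1 + 2 \cdot \frac{1}{5} \left(- \frac{1}{5}\right) 101} = 41 \sqrt{2} \sqrt{1 + 2 \left(- \frac{101}{25}\right)} = 41 \sqrt{2} \sqrt{1 - \frac{202}{25}} = 41 \sqrt{2} \sqrt{- \frac{177}{25}} = 41 \sqrt{2} \frac{i \sqrt{177}}{5} = 41 \frac{i \sqrt{354}}{5} = \frac{41 i \sqrt{354}}{5}$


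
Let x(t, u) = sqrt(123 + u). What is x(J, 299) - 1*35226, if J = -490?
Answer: -35226 + sqrt(422) ≈ -35205.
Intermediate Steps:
x(J, 299) - 1*35226 = sqrt(123 + 299) - 1*35226 = sqrt(422) - 35226 = -35226 + sqrt(422)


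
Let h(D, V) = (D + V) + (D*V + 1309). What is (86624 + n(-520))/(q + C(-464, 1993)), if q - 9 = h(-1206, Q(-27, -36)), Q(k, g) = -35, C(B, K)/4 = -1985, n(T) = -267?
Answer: 86357/34347 ≈ 2.5143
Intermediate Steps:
C(B, K) = -7940 (C(B, K) = 4*(-1985) = -7940)
h(D, V) = 1309 + D + V + D*V (h(D, V) = (D + V) + (1309 + D*V) = 1309 + D + V + D*V)
q = 42287 (q = 9 + (1309 - 1206 - 35 - 1206*(-35)) = 9 + (1309 - 1206 - 35 + 42210) = 9 + 42278 = 42287)
(86624 + n(-520))/(q + C(-464, 1993)) = (86624 - 267)/(42287 - 7940) = 86357/34347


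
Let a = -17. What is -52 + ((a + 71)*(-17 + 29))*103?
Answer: 66692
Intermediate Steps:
-52 + ((a + 71)*(-17 + 29))*103 = -52 + ((-17 + 71)*(-17 + 29))*103 = -52 + (54*12)*103 = -52 + 648*103 = -52 + 66744 = 66692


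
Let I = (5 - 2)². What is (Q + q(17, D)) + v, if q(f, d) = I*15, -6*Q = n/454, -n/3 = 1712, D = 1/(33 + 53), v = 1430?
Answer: 355683/227 ≈ 1566.9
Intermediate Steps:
D = 1/86 ≈ 0.011628
n = -5136 (n = -3*1712 = -5136)
Q = 428/227 (Q = -(-856)/454 = -⅙*(-2568/227) = 428/227 ≈ 1.8855)
I = 9 (I = 3² = 9)
q(f, d) = 135 (q(f, d) = 9*15 = 135)
(Q + q(17, D)) + v = (428/227 + 135) + 1430 = 31073/227 + 1430 = 355683/227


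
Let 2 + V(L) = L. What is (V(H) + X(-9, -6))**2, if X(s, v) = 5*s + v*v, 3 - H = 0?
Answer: 64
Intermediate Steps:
H = 3 (H = 3 - 1*0 = 3 + 0 = 3)
V(L) = -2 + L
X(s, v) = v**2 + 5*s (X(s, v) = 5*s + v**2 = v**2 + 5*s)
(V(H) + X(-9, -6))**2 = ((-2 + 3) + ((-6)**2 + 5*(-9)))**2 = (1 + (36 - 45))**2 = (1 - 9)**2 = (-8)**2 = 64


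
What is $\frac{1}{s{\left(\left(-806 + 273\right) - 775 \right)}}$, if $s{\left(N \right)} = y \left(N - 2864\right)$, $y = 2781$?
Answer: $- \frac{1}{11602332} \approx -8.619 \cdot 10^{-8}$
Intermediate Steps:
$s{\left(N \right)} = -7964784 + 2781 N$ ($s{\left(N \right)} = 2781 \left(N - 2864\right) = 2781 \left(-2864 + N\right) = -7964784 + 2781 N$)
$\frac{1}{s{\left(\left(-806 + 273\right) - 775 \right)}} = \frac{1}{-7964784 + 2781 \left(\left(-806 + 273\right) - 775\right)} = \frac{1}{-7964784 + 2781 \left(-533 - 775\right)} = \frac{1}{-7964784 + 2781 \left(-1308\right)} = \frac{1}{-7964784 - 3637548} = \frac{1}{-11602332} = - \frac{1}{11602332}$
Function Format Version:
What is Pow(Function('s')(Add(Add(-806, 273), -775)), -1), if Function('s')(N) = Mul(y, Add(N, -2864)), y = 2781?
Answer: Rational(-1, 11602332) ≈ -8.6190e-8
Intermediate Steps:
Function('s')(N) = Add(-7964784, Mul(2781, N)) (Function('s')(N) = Mul(2781, Add(N, -2864)) = Mul(2781, Add(-2864, N)) = Add(-7964784, Mul(2781, N)))
Pow(Function('s')(Add(Add(-806, 273), -775)), -1) = Pow(Add(-7964784, Mul(2781, Add(Add(-806, 273), -775))), -1) = Pow(Add(-7964784, Mul(2781, Add(-533, -775))), -1) = Pow(Add(-7964784, Mul(2781, -1308)), -1) = Pow(Add(-7964784, -3637548), -1) = Pow(-11602332, -1) = Rational(-1, 11602332)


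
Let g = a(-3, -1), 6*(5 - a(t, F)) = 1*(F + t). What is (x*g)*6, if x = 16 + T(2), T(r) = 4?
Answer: 680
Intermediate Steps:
a(t, F) = 5 - F/6 - t/6 (a(t, F) = 5 - (F + t)/6 = 5 + (-F/6 - t/6) = 5 - F/6 - t/6)
x = 20 (x = 16 + 4 = 20)
g = 17/3 (g = 5 - ⅙*(-1) - ⅙*(-3) = 5 + ⅙ + ½ = 17/3 ≈ 5.6667)
(x*g)*6 = (20*(17/3))*6 = (340/3)*6 = 680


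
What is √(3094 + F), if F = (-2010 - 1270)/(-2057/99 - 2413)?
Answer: √4237531/37 ≈ 55.636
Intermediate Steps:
F = 1845/1369 (F = -3280/(-2057*1/99 - 2413) = -3280/(-187/9 - 2413) = -3280/(-21904/9) = -3280*(-9/21904) = 1845/1369 ≈ 1.3477)
√(3094 + F) = √(3094 + 1845/1369) = √(4237531/1369) = √4237531/37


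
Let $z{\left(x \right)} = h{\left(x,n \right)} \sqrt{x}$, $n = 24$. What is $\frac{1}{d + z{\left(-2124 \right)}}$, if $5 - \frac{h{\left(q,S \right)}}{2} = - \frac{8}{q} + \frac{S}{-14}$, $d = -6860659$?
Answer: $- \frac{178507486521}{1224679003922129323} - \frac{2095212 i \sqrt{59}}{1224679003922129323} \approx -1.4576 \cdot 10^{-7} - 1.3141 \cdot 10^{-11} i$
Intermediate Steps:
$h{\left(q,S \right)} = 10 + \frac{16}{q} + \frac{S}{7}$ ($h{\left(q,S \right)} = 10 - 2 \left(- \frac{8}{q} + \frac{S}{-14}\right) = 10 - 2 \left(- \frac{8}{q} + S \left(- \frac{1}{14}\right)\right) = 10 - 2 \left(- \frac{8}{q} - \frac{S}{14}\right) = 10 + \left(\frac{16}{q} + \frac{S}{7}\right) = 10 + \frac{16}{q} + \frac{S}{7}$)
$z{\left(x \right)} = \sqrt{x} \left(\frac{94}{7} + \frac{16}{x}\right)$ ($z{\left(x \right)} = \left(10 + \frac{16}{x} + \frac{1}{7} \cdot 24\right) \sqrt{x} = \left(10 + \frac{16}{x} + \frac{24}{7}\right) \sqrt{x} = \left(\frac{94}{7} + \frac{16}{x}\right) \sqrt{x} = \sqrt{x} \left(\frac{94}{7} + \frac{16}{x}\right)$)
$\frac{1}{d + z{\left(-2124 \right)}} = \frac{1}{-6860659 + \frac{2 \left(56 + 47 \left(-2124\right)\right)}{7 \cdot 6 i \sqrt{59}}} = \frac{1}{-6860659 + \frac{2 \left(- \frac{i \sqrt{59}}{354}\right) \left(56 - 99828\right)}{7}} = \frac{1}{-6860659 + \frac{2}{7} \left(- \frac{i \sqrt{59}}{354}\right) \left(-99772\right)} = \frac{1}{-6860659 + \frac{99772 i \sqrt{59}}{1239}}$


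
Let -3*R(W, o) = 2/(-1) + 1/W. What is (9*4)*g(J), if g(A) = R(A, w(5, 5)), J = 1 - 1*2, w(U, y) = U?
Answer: 36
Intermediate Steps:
J = -1 (J = 1 - 2 = -1)
R(W, o) = ⅔ - 1/(3*W) (R(W, o) = -(2/(-1) + 1/W)/3 = -(2*(-1) + 1/W)/3 = -(-2 + 1/W)/3 = ⅔ - 1/(3*W))
g(A) = (-1 + 2*A)/(3*A)
(9*4)*g(J) = (9*4)*((⅓)*(-1 + 2*(-1))/(-1)) = 36*((⅓)*(-1)*(-1 - 2)) = 36*((⅓)*(-1)*(-3)) = 36*1 = 36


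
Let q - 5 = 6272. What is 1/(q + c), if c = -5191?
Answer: 1/1086 ≈ 0.00092081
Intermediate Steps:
q = 6277 (q = 5 + 6272 = 6277)
1/(q + c) = 1/(6277 - 5191) = 1/1086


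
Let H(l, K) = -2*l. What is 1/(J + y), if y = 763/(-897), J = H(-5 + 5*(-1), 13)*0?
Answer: -897/763 ≈ -1.1756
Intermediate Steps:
J = 0 (J = -2*(-5 + 5*(-1))*0 = -2*(-5 - 5)*0 = -2*(-10)*0 = 20*0 = 0)
y = -763/897 (y = 763*(-1/897) = -763/897 ≈ -0.85061)
1/(J + y) = 1/(0 - 763/897) = 1/(-763/897) = -897/763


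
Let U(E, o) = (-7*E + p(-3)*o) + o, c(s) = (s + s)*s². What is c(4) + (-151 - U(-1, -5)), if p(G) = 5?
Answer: 0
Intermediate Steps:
c(s) = 2*s³ (c(s) = (2*s)*s² = 2*s³)
U(E, o) = -7*E + 6*o (U(E, o) = (-7*E + 5*o) + o = -7*E + 6*o)
c(4) + (-151 - U(-1, -5)) = 2*4³ + (-151 - (-7*(-1) + 6*(-5))) = 2*64 + (-151 - (7 - 30)) = 128 + (-151 - 1*(-23)) = 128 + (-151 + 23) = 128 - 128 = 0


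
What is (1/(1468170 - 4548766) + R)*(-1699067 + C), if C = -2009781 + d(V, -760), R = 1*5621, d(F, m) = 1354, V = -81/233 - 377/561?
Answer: -32099538877590905/1540298 ≈ -2.0840e+10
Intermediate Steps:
V = -133282/130713 (V = -81*1/233 - 377*1/561 = -81/233 - 377/561 = -133282/130713 ≈ -1.0197)
R = 5621
C = -2008427 (C = -2009781 + 1354 = -2008427)
(1/(1468170 - 4548766) + R)*(-1699067 + C) = (1/(1468170 - 4548766) + 5621)*(-1699067 - 2008427) = (1/(-3080596) + 5621)*(-3707494) = (-1/3080596 + 5621)*(-3707494) = (17316030115/3080596)*(-3707494) = -32099538877590905/1540298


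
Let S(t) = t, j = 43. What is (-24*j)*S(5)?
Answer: -5160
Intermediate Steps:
(-24*j)*S(5) = -24*43*5 = -1032*5 = -5160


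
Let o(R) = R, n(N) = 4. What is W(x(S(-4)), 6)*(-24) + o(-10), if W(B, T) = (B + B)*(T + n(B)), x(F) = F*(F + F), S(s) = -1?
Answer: -970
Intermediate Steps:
x(F) = 2*F**2 (x(F) = F*(2*F) = 2*F**2)
W(B, T) = 2*B*(4 + T) (W(B, T) = (B + B)*(T + 4) = (2*B)*(4 + T) = 2*B*(4 + T))
W(x(S(-4)), 6)*(-24) + o(-10) = (2*(2*(-1)**2)*(4 + 6))*(-24) - 10 = (2*(2*1)*10)*(-24) - 10 = (2*2*10)*(-24) - 10 = 40*(-24) - 10 = -960 - 10 = -970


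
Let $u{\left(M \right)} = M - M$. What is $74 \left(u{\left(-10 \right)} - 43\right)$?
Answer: $-3182$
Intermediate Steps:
$u{\left(M \right)} = 0$
$74 \left(u{\left(-10 \right)} - 43\right) = 74 \left(0 - 43\right) = 74 \left(-43\right) = -3182$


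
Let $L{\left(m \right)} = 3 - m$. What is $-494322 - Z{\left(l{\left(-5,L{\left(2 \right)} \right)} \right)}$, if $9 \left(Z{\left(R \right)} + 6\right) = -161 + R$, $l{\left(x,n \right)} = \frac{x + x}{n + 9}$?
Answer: $-494298$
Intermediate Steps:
$l{\left(x,n \right)} = \frac{2 x}{9 + n}$
$Z{\left(R \right)} = - \frac{215}{9} + \frac{R}{9}$ ($Z{\left(R \right)} = -6 + \frac{-161 + R}{9} = -6 + \left(- \frac{161}{9} + \frac{R}{9}\right) = - \frac{215}{9} + \frac{R}{9}$)
$-494322 - Z{\left(l{\left(-5,L{\left(2 \right)} \right)} \right)} = -494322 - \left(- \frac{215}{9} + \frac{2 \left(-5\right) \frac{1}{9 + \left(3 - 2\right)}}{9}\right) = -494322 - \left(- \frac{215}{9} + \frac{2 \left(-5\right) \frac{1}{9 + 1}}{9}\right) = -494322 - \left(- \frac{215}{9} + \frac{2 \left(-5\right) \frac{1}{10}}{9}\right) = -494322 - \left(- \frac{215}{9} + \frac{1}{9} \left(-1\right)\right) = -494322 - \left(- \frac{215}{9} - \frac{1}{9}\right) = -494322 - -24 = -494322 + 24 = -494298$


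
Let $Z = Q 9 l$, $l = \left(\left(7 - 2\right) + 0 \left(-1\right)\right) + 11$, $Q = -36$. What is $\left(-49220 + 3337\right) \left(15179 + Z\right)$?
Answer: $-458600585$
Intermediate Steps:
$l = 16$ ($l = \left(5 + 0\right) + 11 = 5 + 11 = 16$)
$Z = -5184$ ($Z = \left(-36\right) 9 \cdot 16 = \left(-324\right) 16 = -5184$)
$\left(-49220 + 3337\right) \left(15179 + Z\right) = \left(-49220 + 3337\right) \left(15179 - 5184\right) = \left(-45883\right) 9995 = -458600585$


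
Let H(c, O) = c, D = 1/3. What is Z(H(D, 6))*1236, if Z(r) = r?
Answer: 412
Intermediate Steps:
D = ⅓ ≈ 0.33333
Z(H(D, 6))*1236 = (⅓)*1236 = 412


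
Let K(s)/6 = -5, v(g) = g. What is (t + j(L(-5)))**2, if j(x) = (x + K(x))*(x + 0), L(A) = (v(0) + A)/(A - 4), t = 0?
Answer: 1755625/6561 ≈ 267.58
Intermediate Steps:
K(s) = -30 (K(s) = 6*(-5) = -30)
L(A) = A/(-4 + A) (L(A) = (0 + A)/(A - 4) = A/(-4 + A))
j(x) = x*(-30 + x) (j(x) = (x - 30)*(x + 0) = (-30 + x)*x = x*(-30 + x))
(t + j(L(-5)))**2 = (0 + (-5/(-4 - 5))*(-30 - 5/(-4 - 5)))**2 = (0 + (-5/(-9))*(-30 - 5/(-9)))**2 = (0 + (-5*(-1/9))*(-30 - 5*(-1/9)))**2 = (0 + 5*(-30 + 5/9)/9)**2 = (0 + (5/9)*(-265/9))**2 = (0 - 1325/81)**2 = (-1325/81)**2 = 1755625/6561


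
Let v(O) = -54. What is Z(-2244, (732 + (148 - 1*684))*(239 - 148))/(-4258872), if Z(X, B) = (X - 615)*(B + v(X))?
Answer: 8473123/709812 ≈ 11.937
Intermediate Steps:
Z(X, B) = (-615 + X)*(-54 + B) (Z(X, B) = (X - 615)*(B - 54) = (-615 + X)*(-54 + B))
Z(-2244, (732 + (148 - 1*684))*(239 - 148))/(-4258872) = (33210 - 615*(732 + (148 - 1*684))*(239 - 148) - 54*(-2244) + ((732 + (148 - 1*684))*(239 - 148))*(-2244))/(-4258872) = (33210 - 615*(732 + (148 - 684))*91 + 121176 + ((732 + (148 - 684))*91)*(-2244))*(-1/4258872) = (33210 - 615*(732 - 536)*91 + 121176 + ((732 - 536)*91)*(-2244))*(-1/4258872) = (33210 - 120540*91 + 121176 + (196*91)*(-2244))*(-1/4258872) = (33210 - 615*17836 + 121176 + 17836*(-2244))*(-1/4258872) = (33210 - 10969140 + 121176 - 40023984)*(-1/4258872) = -50838738*(-1/4258872) = 8473123/709812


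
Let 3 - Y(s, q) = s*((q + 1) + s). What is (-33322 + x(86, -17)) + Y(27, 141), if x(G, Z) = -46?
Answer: -37928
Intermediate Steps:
Y(s, q) = 3 - s*(1 + q + s) (Y(s, q) = 3 - s*((q + 1) + s) = 3 - s*((1 + q) + s) = 3 - s*(1 + q + s))
(-33322 + x(86, -17)) + Y(27, 141) = (-33322 - 46) + (3 - 1*27 - 1*27**2 - 1*141*27) = -33368 + (3 - 27 - 1*729 - 3807) = -33368 + (3 - 27 - 729 - 3807) = -33368 - 4560 = -37928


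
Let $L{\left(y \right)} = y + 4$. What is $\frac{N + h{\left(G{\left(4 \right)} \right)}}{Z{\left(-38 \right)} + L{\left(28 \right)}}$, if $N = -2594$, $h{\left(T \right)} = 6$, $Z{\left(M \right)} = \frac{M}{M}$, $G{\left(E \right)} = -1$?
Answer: $- \frac{2588}{33} \approx -78.424$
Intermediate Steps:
$L{\left(y \right)} = 4 + y$
$Z{\left(M \right)} = 1$
$\frac{N + h{\left(G{\left(4 \right)} \right)}}{Z{\left(-38 \right)} + L{\left(28 \right)}} = \frac{-2594 + 6}{1 + \left(4 + 28\right)} = - \frac{2588}{1 + 32} = - \frac{2588}{33}$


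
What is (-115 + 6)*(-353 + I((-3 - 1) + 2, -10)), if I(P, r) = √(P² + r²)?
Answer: 38477 - 218*√26 ≈ 37365.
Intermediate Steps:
(-115 + 6)*(-353 + I((-3 - 1) + 2, -10)) = (-115 + 6)*(-353 + √(((-3 - 1) + 2)² + (-10)²)) = -109*(-353 + √((-4 + 2)² + 100)) = -109*(-353 + √((-2)² + 100)) = -109*(-353 + √(4 + 100)) = -109*(-353 + √104) = -109*(-353 + 2*√26) = 38477 - 218*√26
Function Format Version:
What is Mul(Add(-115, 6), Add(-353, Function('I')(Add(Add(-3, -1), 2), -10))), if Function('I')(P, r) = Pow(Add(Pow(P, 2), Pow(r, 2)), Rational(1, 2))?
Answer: Add(38477, Mul(-218, Pow(26, Rational(1, 2)))) ≈ 37365.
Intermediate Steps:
Mul(Add(-115, 6), Add(-353, Function('I')(Add(Add(-3, -1), 2), -10))) = Mul(Add(-115, 6), Add(-353, Pow(Add(Pow(Add(Add(-3, -1), 2), 2), Pow(-10, 2)), Rational(1, 2)))) = Mul(-109, Add(-353, Pow(Add(Pow(Add(-4, 2), 2), 100), Rational(1, 2)))) = Mul(-109, Add(-353, Pow(Add(Pow(-2, 2), 100), Rational(1, 2)))) = Mul(-109, Add(-353, Pow(Add(4, 100), Rational(1, 2)))) = Mul(-109, Add(-353, Pow(104, Rational(1, 2)))) = Mul(-109, Add(-353, Mul(2, Pow(26, Rational(1, 2))))) = Add(38477, Mul(-218, Pow(26, Rational(1, 2))))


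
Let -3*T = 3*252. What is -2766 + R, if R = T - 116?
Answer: -3134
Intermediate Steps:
T = -252 ≈ -252.00
R = -368 (R = -252 - 116 = -368)
-2766 + R = -2766 - 368 = -3134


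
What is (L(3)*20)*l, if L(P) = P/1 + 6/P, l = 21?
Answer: 2100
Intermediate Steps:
L(P) = P + 6/P (L(P) = P*1 + 6/P = P + 6/P)
(L(3)*20)*l = ((3 + 6/3)*20)*21 = ((3 + 6*(⅓))*20)*21 = ((3 + 2)*20)*21 = (5*20)*21 = 100*21 = 2100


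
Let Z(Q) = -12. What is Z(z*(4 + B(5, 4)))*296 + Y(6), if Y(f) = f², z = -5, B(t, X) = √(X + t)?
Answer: -3516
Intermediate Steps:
Z(z*(4 + B(5, 4)))*296 + Y(6) = -12*296 + 6² = -3552 + 36 = -3516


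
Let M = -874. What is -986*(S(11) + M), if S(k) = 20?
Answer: 842044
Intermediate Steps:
-986*(S(11) + M) = -986*(20 - 874) = -986*(-854) = 842044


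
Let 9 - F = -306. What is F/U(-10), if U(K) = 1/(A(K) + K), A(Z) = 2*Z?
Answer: -9450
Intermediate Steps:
F = 315 (F = 9 - 1*(-306) = 9 + 306 = 315)
U(K) = 1/(3*K) (U(K) = 1/(2*K + K) = 1/(3*K))
F/U(-10) = 315/(((⅓)/(-10))) = 315/(((⅓)*(-⅒))) = 315/(-1/30) = 315*(-30) = -9450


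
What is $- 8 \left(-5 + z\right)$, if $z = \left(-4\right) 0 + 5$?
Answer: $0$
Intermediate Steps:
$z = 5$ ($z = 0 + 5 = 5$)
$- 8 \left(-5 + z\right) = - 8 \left(-5 + 5\right) = \left(-8\right) 0 = 0$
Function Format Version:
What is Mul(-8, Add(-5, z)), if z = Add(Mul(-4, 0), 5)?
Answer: 0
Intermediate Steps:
z = 5 (z = Add(0, 5) = 5)
Mul(-8, Add(-5, z)) = Mul(-8, Add(-5, 5)) = Mul(-8, 0) = 0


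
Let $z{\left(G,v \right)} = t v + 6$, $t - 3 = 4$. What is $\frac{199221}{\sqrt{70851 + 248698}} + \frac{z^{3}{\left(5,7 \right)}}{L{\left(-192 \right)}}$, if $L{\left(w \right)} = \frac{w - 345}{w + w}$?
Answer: $\frac{21296000}{179} + \frac{199221 \sqrt{319549}}{319549} \approx 1.1932 \cdot 10^{5}$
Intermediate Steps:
$t = 7$ ($t = 3 + 4 = 7$)
$z{\left(G,v \right)} = 6 + 7 v$ ($z{\left(G,v \right)} = 7 v + 6 = 6 + 7 v$)
$L{\left(w \right)} = \frac{-345 + w}{2 w}$
$\frac{199221}{\sqrt{70851 + 248698}} + \frac{z^{3}{\left(5,7 \right)}}{L{\left(-192 \right)}} = \frac{199221}{\sqrt{70851 + 248698}} + \frac{\left(6 + 7 \cdot 7\right)^{3}}{\frac{1}{2} \frac{1}{-192} \left(-345 - 192\right)} = \frac{199221}{\sqrt{319549}} + \frac{\left(6 + 49\right)^{3}}{\frac{1}{2} \left(- \frac{1}{192}\right) \left(-537\right)} = 199221 \frac{\sqrt{319549}}{319549} + \frac{55^{3}}{\frac{179}{128}} = \frac{199221 \sqrt{319549}}{319549} + 166375 \cdot \frac{128}{179} = \frac{199221 \sqrt{319549}}{319549} + \frac{21296000}{179} = \frac{21296000}{179} + \frac{199221 \sqrt{319549}}{319549}$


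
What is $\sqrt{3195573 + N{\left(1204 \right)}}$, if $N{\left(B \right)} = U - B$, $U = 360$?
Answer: $\sqrt{3194729} \approx 1787.4$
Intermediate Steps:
$N{\left(B \right)} = 360 - B$
$\sqrt{3195573 + N{\left(1204 \right)}} = \sqrt{3195573 + \left(360 - 1204\right)} = \sqrt{3195573 - 844} = \sqrt{3194729}$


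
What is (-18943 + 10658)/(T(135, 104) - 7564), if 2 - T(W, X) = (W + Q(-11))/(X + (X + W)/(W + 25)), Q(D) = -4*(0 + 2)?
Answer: 139842515/127659318 ≈ 1.0954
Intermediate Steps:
Q(D) = -8 (Q(D) = -4*2 = -8)
T(W, X) = 2 - (-8 + W)/(X + (W + X)/(25 + W)) (T(W, X) = 2 - (W - 8)/(X + (X + W)/(W + 25)) = 2 - (-8 + W)/(X + (W + X)/(25 + W)))
(-18943 + 10658)/(T(135, 104) - 7564) = (-18943 + 10658)/((200 - 1*135² - 15*135 + 52*104 + 2*135*104)/(135 + 26*104 + 135*104) - 7564) = -8285/((200 - 1*18225 - 2025 + 5408 + 28080)/(135 + 2704 + 14040) - 7564) = -8285/((200 - 18225 - 2025 + 5408 + 28080)/16879 - 7564) = -8285/((1/16879)*13438 - 7564) = -8285/(13438/16879 - 7564) = -8285/(-127659318/16879) = -8285*(-16879/127659318) = 139842515/127659318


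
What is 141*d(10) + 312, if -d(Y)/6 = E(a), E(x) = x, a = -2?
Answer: 2004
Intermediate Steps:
d(Y) = 12 (d(Y) = -6*(-2) = 12)
141*d(10) + 312 = 141*12 + 312 = 1692 + 312 = 2004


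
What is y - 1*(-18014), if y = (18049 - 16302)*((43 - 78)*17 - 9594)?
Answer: -17782169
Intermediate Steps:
y = -17800183 (y = 1747*(-35*17 - 9594) = 1747*(-595 - 9594) = 1747*(-10189) = -17800183)
y - 1*(-18014) = -17800183 - 1*(-18014) = -17800183 + 18014 = -17782169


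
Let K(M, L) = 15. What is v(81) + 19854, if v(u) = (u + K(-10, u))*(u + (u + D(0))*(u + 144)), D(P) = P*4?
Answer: 1777230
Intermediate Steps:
D(P) = 4*P
v(u) = (15 + u)*(u + u*(144 + u)) (v(u) = (u + 15)*(u + (u + 4*0)*(u + 144)) = (15 + u)*(u + (u + 0)*(144 + u)) = (15 + u)*(u + u*(144 + u)))
v(81) + 19854 = 81*(2175 + 81² + 160*81) + 19854 = 81*(2175 + 6561 + 12960) + 19854 = 81*21696 + 19854 = 1757376 + 19854 = 1777230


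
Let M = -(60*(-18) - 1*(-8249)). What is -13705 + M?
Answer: -20874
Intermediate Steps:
M = -7169 (M = -(-1080 + 8249) = -1*7169 = -7169)
-13705 + M = -13705 - 7169 = -20874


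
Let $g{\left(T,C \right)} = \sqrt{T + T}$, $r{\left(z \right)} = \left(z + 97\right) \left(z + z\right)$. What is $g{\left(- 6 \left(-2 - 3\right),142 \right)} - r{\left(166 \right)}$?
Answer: $-87316 + 2 \sqrt{15} \approx -87308.0$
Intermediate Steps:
$r{\left(z \right)} = 2 z \left(97 + z\right)$ ($r{\left(z \right)} = \left(97 + z\right) 2 z = 2 z \left(97 + z\right)$)
$g{\left(T,C \right)} = \sqrt{2} \sqrt{T}$ ($g{\left(T,C \right)} = \sqrt{2 T} = \sqrt{2} \sqrt{T}$)
$g{\left(- 6 \left(-2 - 3\right),142 \right)} - r{\left(166 \right)} = \sqrt{2} \sqrt{- 6 \left(-2 - 3\right)} - 2 \cdot 166 \left(97 + 166\right) = \sqrt{2} \sqrt{\left(-6\right) \left(-5\right)} - 2 \cdot 166 \cdot 263 = \sqrt{2} \sqrt{30} - 87316 = 2 \sqrt{15} - 87316 = -87316 + 2 \sqrt{15}$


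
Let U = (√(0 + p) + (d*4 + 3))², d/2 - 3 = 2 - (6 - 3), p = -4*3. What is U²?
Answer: 104473 + 53048*I*√3 ≈ 1.0447e+5 + 91882.0*I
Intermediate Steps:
p = -12
d = 4 (d = 6 + 2*(2 - (6 - 3)) = 6 + 2*(2 - 1*3) = 6 + 2*(2 - 3) = 6 + 2*(-1) = 6 - 2 = 4)
U = (19 + 2*I*√3)² (U = (√(0 - 12) + (4*4 + 3))² = (√(-12) + (16 + 3))² = (2*I*√3 + 19)² = (19 + 2*I*√3)² ≈ 349.0 + 131.64*I)
U² = (349 + 76*I*√3)²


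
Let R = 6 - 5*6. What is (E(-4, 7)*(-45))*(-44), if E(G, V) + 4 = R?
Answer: -55440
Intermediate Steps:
R = -24 (R = 6 - 30 = -24)
E(G, V) = -28 (E(G, V) = -4 - 24 = -28)
(E(-4, 7)*(-45))*(-44) = -28*(-45)*(-44) = 1260*(-44) = -55440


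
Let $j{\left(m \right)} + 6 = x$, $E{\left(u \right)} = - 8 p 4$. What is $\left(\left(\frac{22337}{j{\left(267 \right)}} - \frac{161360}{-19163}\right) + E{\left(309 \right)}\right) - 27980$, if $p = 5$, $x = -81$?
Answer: $- \frac{47328478951}{1667181} \approx -28388.0$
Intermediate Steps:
$E{\left(u \right)} = -160$ ($E{\left(u \right)} = \left(-8\right) 5 \cdot 4 = \left(-40\right) 4 = -160$)
$j{\left(m \right)} = -87$ ($j{\left(m \right)} = -6 - 81 = -87$)
$\left(\left(\frac{22337}{j{\left(267 \right)}} - \frac{161360}{-19163}\right) + E{\left(309 \right)}\right) - 27980 = \left(\left(\frac{22337}{-87} - \frac{161360}{-19163}\right) - 160\right) - 27980 = \left(\left(22337 \left(- \frac{1}{87}\right) - - \frac{161360}{19163}\right) - 160\right) - 27980 = \left(\left(- \frac{22337}{87} + \frac{161360}{19163}\right) - 160\right) - 27980 = \left(- \frac{414005611}{1667181} - 160\right) - 27980 = - \frac{680754571}{1667181} - 27980 = - \frac{47328478951}{1667181}$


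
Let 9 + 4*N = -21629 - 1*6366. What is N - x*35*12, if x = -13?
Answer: -1541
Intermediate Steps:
N = -7001 (N = -9/4 + (-21629 - 1*6366)/4 = -9/4 + (-21629 - 6366)/4 = -9/4 + (1/4)*(-27995) = -9/4 - 27995/4 = -7001)
N - x*35*12 = -7001 - (-13*35)*12 = -7001 - (-455)*12 = -7001 - 1*(-5460) = -7001 + 5460 = -1541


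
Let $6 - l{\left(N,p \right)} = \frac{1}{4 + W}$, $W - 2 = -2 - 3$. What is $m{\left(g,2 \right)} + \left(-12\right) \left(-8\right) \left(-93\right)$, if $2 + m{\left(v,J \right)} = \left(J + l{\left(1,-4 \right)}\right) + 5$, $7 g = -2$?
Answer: $-8918$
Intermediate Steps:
$W = -3$ ($W = 2 - 5 = -3$)
$g = - \frac{2}{7}$ ($g = \frac{1}{7} \left(-2\right) = - \frac{2}{7} \approx -0.28571$)
$l{\left(N,p \right)} = 5$ ($l{\left(N,p \right)} = 6 - \frac{1}{4 - 3} = 6 - 1^{-1} = 6 - 1 = 5$)
$m{\left(v,J \right)} = 8 + J$ ($m{\left(v,J \right)} = -2 + \left(\left(J + 5\right) + 5\right) = -2 + \left(\left(5 + J\right) + 5\right) = -2 + \left(10 + J\right) = 8 + J$)
$m{\left(g,2 \right)} + \left(-12\right) \left(-8\right) \left(-93\right) = \left(8 + 2\right) + \left(-12\right) \left(-8\right) \left(-93\right) = 10 + 96 \left(-93\right) = 10 - 8928 = -8918$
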